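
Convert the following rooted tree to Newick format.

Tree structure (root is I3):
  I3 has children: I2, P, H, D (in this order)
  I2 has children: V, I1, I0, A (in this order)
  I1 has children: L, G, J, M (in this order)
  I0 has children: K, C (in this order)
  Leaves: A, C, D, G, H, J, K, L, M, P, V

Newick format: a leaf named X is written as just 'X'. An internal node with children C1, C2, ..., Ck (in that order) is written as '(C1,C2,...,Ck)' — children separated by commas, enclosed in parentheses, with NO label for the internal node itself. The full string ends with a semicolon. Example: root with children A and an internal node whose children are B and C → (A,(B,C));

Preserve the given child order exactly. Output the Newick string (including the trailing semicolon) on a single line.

Answer: ((V,(L,G,J,M),(K,C),A),P,H,D);

Derivation:
internal I3 with children ['I2', 'P', 'H', 'D']
  internal I2 with children ['V', 'I1', 'I0', 'A']
    leaf 'V' → 'V'
    internal I1 with children ['L', 'G', 'J', 'M']
      leaf 'L' → 'L'
      leaf 'G' → 'G'
      leaf 'J' → 'J'
      leaf 'M' → 'M'
    → '(L,G,J,M)'
    internal I0 with children ['K', 'C']
      leaf 'K' → 'K'
      leaf 'C' → 'C'
    → '(K,C)'
    leaf 'A' → 'A'
  → '(V,(L,G,J,M),(K,C),A)'
  leaf 'P' → 'P'
  leaf 'H' → 'H'
  leaf 'D' → 'D'
→ '((V,(L,G,J,M),(K,C),A),P,H,D)'
Final: ((V,(L,G,J,M),(K,C),A),P,H,D);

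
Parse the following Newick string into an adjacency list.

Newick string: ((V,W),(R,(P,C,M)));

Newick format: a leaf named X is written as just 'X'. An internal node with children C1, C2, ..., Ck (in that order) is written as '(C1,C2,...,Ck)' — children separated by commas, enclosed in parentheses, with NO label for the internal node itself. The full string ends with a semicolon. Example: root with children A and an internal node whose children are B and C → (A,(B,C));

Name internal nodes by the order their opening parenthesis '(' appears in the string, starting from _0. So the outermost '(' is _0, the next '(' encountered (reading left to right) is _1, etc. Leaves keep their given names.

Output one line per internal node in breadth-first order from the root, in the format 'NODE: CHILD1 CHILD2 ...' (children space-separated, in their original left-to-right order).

Answer: _0: _1 _2
_1: V W
_2: R _3
_3: P C M

Derivation:
Input: ((V,W),(R,(P,C,M)));
Scanning left-to-right, naming '(' by encounter order:
  pos 0: '(' -> open internal node _0 (depth 1)
  pos 1: '(' -> open internal node _1 (depth 2)
  pos 5: ')' -> close internal node _1 (now at depth 1)
  pos 7: '(' -> open internal node _2 (depth 2)
  pos 10: '(' -> open internal node _3 (depth 3)
  pos 16: ')' -> close internal node _3 (now at depth 2)
  pos 17: ')' -> close internal node _2 (now at depth 1)
  pos 18: ')' -> close internal node _0 (now at depth 0)
Total internal nodes: 4
BFS adjacency from root:
  _0: _1 _2
  _1: V W
  _2: R _3
  _3: P C M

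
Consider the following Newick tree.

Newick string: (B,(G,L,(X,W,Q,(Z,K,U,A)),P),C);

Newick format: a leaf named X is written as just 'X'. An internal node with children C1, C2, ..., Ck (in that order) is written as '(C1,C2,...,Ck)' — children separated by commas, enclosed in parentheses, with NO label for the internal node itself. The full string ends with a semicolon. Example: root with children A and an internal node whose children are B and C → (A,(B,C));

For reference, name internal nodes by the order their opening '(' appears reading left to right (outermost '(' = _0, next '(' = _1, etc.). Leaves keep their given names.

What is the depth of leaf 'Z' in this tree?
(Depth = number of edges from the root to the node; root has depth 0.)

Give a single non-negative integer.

Answer: 4

Derivation:
Newick: (B,(G,L,(X,W,Q,(Z,K,U,A)),P),C);
Naming internals by '(' encounter order: outermost '(' = _0, next = _1, ...
Query node: Z
Path from root: _0 -> _1 -> _2 -> _3 -> Z
Depth of Z: 4 (number of edges from root)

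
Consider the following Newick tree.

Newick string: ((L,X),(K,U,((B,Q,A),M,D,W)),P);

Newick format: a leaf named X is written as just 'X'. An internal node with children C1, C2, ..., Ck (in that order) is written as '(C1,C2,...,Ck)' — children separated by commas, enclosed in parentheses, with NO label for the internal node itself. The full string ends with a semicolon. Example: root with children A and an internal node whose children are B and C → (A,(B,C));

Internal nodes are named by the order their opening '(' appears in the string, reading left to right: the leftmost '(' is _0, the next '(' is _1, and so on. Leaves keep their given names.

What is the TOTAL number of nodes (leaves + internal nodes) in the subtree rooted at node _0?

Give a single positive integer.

Answer: 16

Derivation:
Newick: ((L,X),(K,U,((B,Q,A),M,D,W)),P);
Locate _0: it is the '(' at position 0 (the 1st '(' reading left to right).
Query: subtree rooted at _0
_0: subtree_size = 1 + 15
  _1: subtree_size = 1 + 2
    L: subtree_size = 1 + 0
    X: subtree_size = 1 + 0
  _2: subtree_size = 1 + 10
    K: subtree_size = 1 + 0
    U: subtree_size = 1 + 0
    _3: subtree_size = 1 + 7
      _4: subtree_size = 1 + 3
        B: subtree_size = 1 + 0
        Q: subtree_size = 1 + 0
        A: subtree_size = 1 + 0
      M: subtree_size = 1 + 0
      D: subtree_size = 1 + 0
      W: subtree_size = 1 + 0
  P: subtree_size = 1 + 0
Total subtree size of _0: 16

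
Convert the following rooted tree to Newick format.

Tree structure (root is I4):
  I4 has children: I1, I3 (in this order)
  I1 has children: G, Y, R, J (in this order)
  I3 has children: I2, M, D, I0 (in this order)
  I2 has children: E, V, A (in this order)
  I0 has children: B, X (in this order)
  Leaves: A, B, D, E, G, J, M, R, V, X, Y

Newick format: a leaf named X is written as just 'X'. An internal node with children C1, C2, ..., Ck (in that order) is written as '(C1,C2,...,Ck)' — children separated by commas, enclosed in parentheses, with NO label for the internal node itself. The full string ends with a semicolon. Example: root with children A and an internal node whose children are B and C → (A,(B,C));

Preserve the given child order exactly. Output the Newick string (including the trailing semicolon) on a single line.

Answer: ((G,Y,R,J),((E,V,A),M,D,(B,X)));

Derivation:
internal I4 with children ['I1', 'I3']
  internal I1 with children ['G', 'Y', 'R', 'J']
    leaf 'G' → 'G'
    leaf 'Y' → 'Y'
    leaf 'R' → 'R'
    leaf 'J' → 'J'
  → '(G,Y,R,J)'
  internal I3 with children ['I2', 'M', 'D', 'I0']
    internal I2 with children ['E', 'V', 'A']
      leaf 'E' → 'E'
      leaf 'V' → 'V'
      leaf 'A' → 'A'
    → '(E,V,A)'
    leaf 'M' → 'M'
    leaf 'D' → 'D'
    internal I0 with children ['B', 'X']
      leaf 'B' → 'B'
      leaf 'X' → 'X'
    → '(B,X)'
  → '((E,V,A),M,D,(B,X))'
→ '((G,Y,R,J),((E,V,A),M,D,(B,X)))'
Final: ((G,Y,R,J),((E,V,A),M,D,(B,X)));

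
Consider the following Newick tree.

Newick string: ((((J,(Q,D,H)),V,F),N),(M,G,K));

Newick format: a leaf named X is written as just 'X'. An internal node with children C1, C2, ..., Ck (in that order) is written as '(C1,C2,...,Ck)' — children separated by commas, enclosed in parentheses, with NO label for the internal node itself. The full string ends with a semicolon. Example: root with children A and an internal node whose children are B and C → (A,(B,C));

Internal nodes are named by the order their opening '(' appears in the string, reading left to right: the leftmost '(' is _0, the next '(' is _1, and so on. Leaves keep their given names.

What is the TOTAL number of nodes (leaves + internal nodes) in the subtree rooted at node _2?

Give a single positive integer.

Answer: 9

Derivation:
Newick: ((((J,(Q,D,H)),V,F),N),(M,G,K));
Locate _2: it is the '(' at position 2 (the 3rd '(' reading left to right).
Query: subtree rooted at _2
_2: subtree_size = 1 + 8
  _3: subtree_size = 1 + 5
    J: subtree_size = 1 + 0
    _4: subtree_size = 1 + 3
      Q: subtree_size = 1 + 0
      D: subtree_size = 1 + 0
      H: subtree_size = 1 + 0
  V: subtree_size = 1 + 0
  F: subtree_size = 1 + 0
Total subtree size of _2: 9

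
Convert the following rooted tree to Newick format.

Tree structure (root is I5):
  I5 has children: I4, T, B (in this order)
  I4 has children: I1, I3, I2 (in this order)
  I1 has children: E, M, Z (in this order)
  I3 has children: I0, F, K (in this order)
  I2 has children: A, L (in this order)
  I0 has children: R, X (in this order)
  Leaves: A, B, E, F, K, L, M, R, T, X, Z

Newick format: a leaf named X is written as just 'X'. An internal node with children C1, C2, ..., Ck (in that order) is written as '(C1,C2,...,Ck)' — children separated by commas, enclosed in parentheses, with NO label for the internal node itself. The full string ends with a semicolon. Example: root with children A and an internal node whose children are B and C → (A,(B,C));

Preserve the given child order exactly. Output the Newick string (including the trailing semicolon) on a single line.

internal I5 with children ['I4', 'T', 'B']
  internal I4 with children ['I1', 'I3', 'I2']
    internal I1 with children ['E', 'M', 'Z']
      leaf 'E' → 'E'
      leaf 'M' → 'M'
      leaf 'Z' → 'Z'
    → '(E,M,Z)'
    internal I3 with children ['I0', 'F', 'K']
      internal I0 with children ['R', 'X']
        leaf 'R' → 'R'
        leaf 'X' → 'X'
      → '(R,X)'
      leaf 'F' → 'F'
      leaf 'K' → 'K'
    → '((R,X),F,K)'
    internal I2 with children ['A', 'L']
      leaf 'A' → 'A'
      leaf 'L' → 'L'
    → '(A,L)'
  → '((E,M,Z),((R,X),F,K),(A,L))'
  leaf 'T' → 'T'
  leaf 'B' → 'B'
→ '(((E,M,Z),((R,X),F,K),(A,L)),T,B)'
Final: (((E,M,Z),((R,X),F,K),(A,L)),T,B);

Answer: (((E,M,Z),((R,X),F,K),(A,L)),T,B);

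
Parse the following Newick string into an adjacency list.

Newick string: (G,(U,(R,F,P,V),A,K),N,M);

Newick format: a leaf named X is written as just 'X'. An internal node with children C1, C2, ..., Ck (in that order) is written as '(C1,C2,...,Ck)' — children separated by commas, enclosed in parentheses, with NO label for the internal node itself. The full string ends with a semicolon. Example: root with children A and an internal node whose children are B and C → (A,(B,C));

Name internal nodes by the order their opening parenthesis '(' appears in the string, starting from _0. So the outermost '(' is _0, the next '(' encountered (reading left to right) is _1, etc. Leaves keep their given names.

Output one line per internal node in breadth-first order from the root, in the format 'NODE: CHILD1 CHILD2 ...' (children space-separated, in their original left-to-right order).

Answer: _0: G _1 N M
_1: U _2 A K
_2: R F P V

Derivation:
Input: (G,(U,(R,F,P,V),A,K),N,M);
Scanning left-to-right, naming '(' by encounter order:
  pos 0: '(' -> open internal node _0 (depth 1)
  pos 3: '(' -> open internal node _1 (depth 2)
  pos 6: '(' -> open internal node _2 (depth 3)
  pos 14: ')' -> close internal node _2 (now at depth 2)
  pos 19: ')' -> close internal node _1 (now at depth 1)
  pos 24: ')' -> close internal node _0 (now at depth 0)
Total internal nodes: 3
BFS adjacency from root:
  _0: G _1 N M
  _1: U _2 A K
  _2: R F P V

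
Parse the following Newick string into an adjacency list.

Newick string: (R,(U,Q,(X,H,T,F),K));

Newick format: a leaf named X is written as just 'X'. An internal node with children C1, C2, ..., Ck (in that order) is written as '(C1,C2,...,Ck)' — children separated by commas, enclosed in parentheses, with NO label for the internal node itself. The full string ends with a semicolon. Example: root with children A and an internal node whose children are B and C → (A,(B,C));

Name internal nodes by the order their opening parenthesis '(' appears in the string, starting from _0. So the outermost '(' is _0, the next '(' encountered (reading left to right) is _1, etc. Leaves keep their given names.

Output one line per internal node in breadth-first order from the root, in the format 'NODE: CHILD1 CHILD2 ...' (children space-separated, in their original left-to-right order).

Input: (R,(U,Q,(X,H,T,F),K));
Scanning left-to-right, naming '(' by encounter order:
  pos 0: '(' -> open internal node _0 (depth 1)
  pos 3: '(' -> open internal node _1 (depth 2)
  pos 8: '(' -> open internal node _2 (depth 3)
  pos 16: ')' -> close internal node _2 (now at depth 2)
  pos 19: ')' -> close internal node _1 (now at depth 1)
  pos 20: ')' -> close internal node _0 (now at depth 0)
Total internal nodes: 3
BFS adjacency from root:
  _0: R _1
  _1: U Q _2 K
  _2: X H T F

Answer: _0: R _1
_1: U Q _2 K
_2: X H T F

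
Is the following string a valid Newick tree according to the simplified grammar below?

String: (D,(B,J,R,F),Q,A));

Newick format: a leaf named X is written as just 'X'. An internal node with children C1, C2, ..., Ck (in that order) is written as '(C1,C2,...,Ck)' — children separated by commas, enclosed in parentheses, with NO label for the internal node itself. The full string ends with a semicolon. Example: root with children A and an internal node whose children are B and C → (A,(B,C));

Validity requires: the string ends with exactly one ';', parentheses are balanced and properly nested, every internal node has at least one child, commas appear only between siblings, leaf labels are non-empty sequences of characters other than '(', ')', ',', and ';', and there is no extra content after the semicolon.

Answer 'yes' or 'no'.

Input: (D,(B,J,R,F),Q,A));
Paren balance: 2 '(' vs 3 ')' MISMATCH
Ends with single ';': True
Full parse: FAILS (extra content after tree at pos 17)
Valid: False

Answer: no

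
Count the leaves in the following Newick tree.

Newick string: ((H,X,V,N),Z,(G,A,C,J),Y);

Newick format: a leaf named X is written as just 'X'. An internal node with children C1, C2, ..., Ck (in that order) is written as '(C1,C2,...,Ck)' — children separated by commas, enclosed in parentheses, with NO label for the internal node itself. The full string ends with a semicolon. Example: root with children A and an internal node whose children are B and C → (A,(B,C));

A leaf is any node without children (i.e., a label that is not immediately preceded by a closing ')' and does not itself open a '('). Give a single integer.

Answer: 10

Derivation:
Newick: ((H,X,V,N),Z,(G,A,C,J),Y);
Scan left-to-right; a leaf is any maximal label run not followed by '(':
  pos 2: leaf 'H' → count = 1
  pos 4: leaf 'X' → count = 2
  pos 6: leaf 'V' → count = 3
  pos 8: leaf 'N' → count = 4
  pos 11: leaf 'Z' → count = 5
  pos 14: leaf 'G' → count = 6
  pos 16: leaf 'A' → count = 7
  pos 18: leaf 'C' → count = 8
  pos 20: leaf 'J' → count = 9
  pos 23: leaf 'Y' → count = 10
Total leaves: 10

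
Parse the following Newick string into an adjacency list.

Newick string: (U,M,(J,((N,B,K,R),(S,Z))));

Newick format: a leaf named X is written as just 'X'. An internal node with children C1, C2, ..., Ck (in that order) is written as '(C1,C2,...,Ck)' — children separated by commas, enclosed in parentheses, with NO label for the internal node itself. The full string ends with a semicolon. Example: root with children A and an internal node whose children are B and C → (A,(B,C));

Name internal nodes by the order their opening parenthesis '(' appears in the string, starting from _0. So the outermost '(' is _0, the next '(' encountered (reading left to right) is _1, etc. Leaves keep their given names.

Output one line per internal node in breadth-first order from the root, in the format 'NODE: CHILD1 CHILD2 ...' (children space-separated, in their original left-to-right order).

Input: (U,M,(J,((N,B,K,R),(S,Z))));
Scanning left-to-right, naming '(' by encounter order:
  pos 0: '(' -> open internal node _0 (depth 1)
  pos 5: '(' -> open internal node _1 (depth 2)
  pos 8: '(' -> open internal node _2 (depth 3)
  pos 9: '(' -> open internal node _3 (depth 4)
  pos 17: ')' -> close internal node _3 (now at depth 3)
  pos 19: '(' -> open internal node _4 (depth 4)
  pos 23: ')' -> close internal node _4 (now at depth 3)
  pos 24: ')' -> close internal node _2 (now at depth 2)
  pos 25: ')' -> close internal node _1 (now at depth 1)
  pos 26: ')' -> close internal node _0 (now at depth 0)
Total internal nodes: 5
BFS adjacency from root:
  _0: U M _1
  _1: J _2
  _2: _3 _4
  _3: N B K R
  _4: S Z

Answer: _0: U M _1
_1: J _2
_2: _3 _4
_3: N B K R
_4: S Z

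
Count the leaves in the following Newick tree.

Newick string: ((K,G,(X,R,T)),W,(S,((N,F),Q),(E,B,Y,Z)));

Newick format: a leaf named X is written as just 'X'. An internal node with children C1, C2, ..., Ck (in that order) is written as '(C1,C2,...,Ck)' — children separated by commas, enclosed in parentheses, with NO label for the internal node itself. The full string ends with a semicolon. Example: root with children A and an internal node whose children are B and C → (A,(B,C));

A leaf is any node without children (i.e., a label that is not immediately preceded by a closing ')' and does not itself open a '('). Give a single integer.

Newick: ((K,G,(X,R,T)),W,(S,((N,F),Q),(E,B,Y,Z)));
Scan left-to-right; a leaf is any maximal label run not followed by '(':
  pos 2: leaf 'K' → count = 1
  pos 4: leaf 'G' → count = 2
  pos 7: leaf 'X' → count = 3
  pos 9: leaf 'R' → count = 4
  pos 11: leaf 'T' → count = 5
  pos 15: leaf 'W' → count = 6
  pos 18: leaf 'S' → count = 7
  pos 22: leaf 'N' → count = 8
  pos 24: leaf 'F' → count = 9
  pos 27: leaf 'Q' → count = 10
  pos 31: leaf 'E' → count = 11
  pos 33: leaf 'B' → count = 12
  pos 35: leaf 'Y' → count = 13
  pos 37: leaf 'Z' → count = 14
Total leaves: 14

Answer: 14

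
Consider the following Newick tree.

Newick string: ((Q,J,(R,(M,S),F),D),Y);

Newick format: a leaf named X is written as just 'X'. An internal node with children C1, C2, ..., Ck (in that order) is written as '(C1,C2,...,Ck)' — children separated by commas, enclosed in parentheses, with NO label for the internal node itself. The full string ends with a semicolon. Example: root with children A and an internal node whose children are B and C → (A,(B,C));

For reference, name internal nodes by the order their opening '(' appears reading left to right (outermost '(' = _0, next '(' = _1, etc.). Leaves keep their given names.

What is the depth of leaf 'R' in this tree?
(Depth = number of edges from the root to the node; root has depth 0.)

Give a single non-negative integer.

Answer: 3

Derivation:
Newick: ((Q,J,(R,(M,S),F),D),Y);
Naming internals by '(' encounter order: outermost '(' = _0, next = _1, ...
Query node: R
Path from root: _0 -> _1 -> _2 -> R
Depth of R: 3 (number of edges from root)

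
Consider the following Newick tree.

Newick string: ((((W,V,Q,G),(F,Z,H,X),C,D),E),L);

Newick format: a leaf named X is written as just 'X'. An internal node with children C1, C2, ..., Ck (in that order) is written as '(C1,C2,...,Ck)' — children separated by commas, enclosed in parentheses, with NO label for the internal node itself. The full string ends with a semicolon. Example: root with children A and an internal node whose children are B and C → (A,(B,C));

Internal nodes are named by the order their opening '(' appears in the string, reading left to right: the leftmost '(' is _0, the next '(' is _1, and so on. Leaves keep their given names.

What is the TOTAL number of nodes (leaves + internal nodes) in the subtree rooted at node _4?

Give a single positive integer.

Answer: 5

Derivation:
Newick: ((((W,V,Q,G),(F,Z,H,X),C,D),E),L);
Locate _4: it is the '(' at position 13 (the 5th '(' reading left to right).
Query: subtree rooted at _4
_4: subtree_size = 1 + 4
  F: subtree_size = 1 + 0
  Z: subtree_size = 1 + 0
  H: subtree_size = 1 + 0
  X: subtree_size = 1 + 0
Total subtree size of _4: 5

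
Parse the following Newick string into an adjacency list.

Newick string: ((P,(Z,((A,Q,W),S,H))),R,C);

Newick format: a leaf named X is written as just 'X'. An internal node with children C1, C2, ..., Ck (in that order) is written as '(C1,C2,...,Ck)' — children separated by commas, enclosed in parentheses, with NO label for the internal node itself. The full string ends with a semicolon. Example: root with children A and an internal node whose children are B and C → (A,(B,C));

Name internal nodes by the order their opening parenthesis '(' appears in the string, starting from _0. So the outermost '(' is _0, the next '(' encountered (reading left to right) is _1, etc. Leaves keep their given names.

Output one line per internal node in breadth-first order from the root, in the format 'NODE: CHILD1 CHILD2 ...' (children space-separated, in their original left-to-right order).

Answer: _0: _1 R C
_1: P _2
_2: Z _3
_3: _4 S H
_4: A Q W

Derivation:
Input: ((P,(Z,((A,Q,W),S,H))),R,C);
Scanning left-to-right, naming '(' by encounter order:
  pos 0: '(' -> open internal node _0 (depth 1)
  pos 1: '(' -> open internal node _1 (depth 2)
  pos 4: '(' -> open internal node _2 (depth 3)
  pos 7: '(' -> open internal node _3 (depth 4)
  pos 8: '(' -> open internal node _4 (depth 5)
  pos 14: ')' -> close internal node _4 (now at depth 4)
  pos 19: ')' -> close internal node _3 (now at depth 3)
  pos 20: ')' -> close internal node _2 (now at depth 2)
  pos 21: ')' -> close internal node _1 (now at depth 1)
  pos 26: ')' -> close internal node _0 (now at depth 0)
Total internal nodes: 5
BFS adjacency from root:
  _0: _1 R C
  _1: P _2
  _2: Z _3
  _3: _4 S H
  _4: A Q W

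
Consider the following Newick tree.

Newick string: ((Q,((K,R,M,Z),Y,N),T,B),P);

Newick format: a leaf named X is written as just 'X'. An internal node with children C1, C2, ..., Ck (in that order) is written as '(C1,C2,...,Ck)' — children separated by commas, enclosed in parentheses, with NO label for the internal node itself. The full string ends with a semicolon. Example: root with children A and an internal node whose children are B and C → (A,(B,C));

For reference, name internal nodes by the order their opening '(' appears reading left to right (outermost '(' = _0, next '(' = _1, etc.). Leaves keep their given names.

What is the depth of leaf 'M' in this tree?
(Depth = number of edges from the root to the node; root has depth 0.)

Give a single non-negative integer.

Answer: 4

Derivation:
Newick: ((Q,((K,R,M,Z),Y,N),T,B),P);
Naming internals by '(' encounter order: outermost '(' = _0, next = _1, ...
Query node: M
Path from root: _0 -> _1 -> _2 -> _3 -> M
Depth of M: 4 (number of edges from root)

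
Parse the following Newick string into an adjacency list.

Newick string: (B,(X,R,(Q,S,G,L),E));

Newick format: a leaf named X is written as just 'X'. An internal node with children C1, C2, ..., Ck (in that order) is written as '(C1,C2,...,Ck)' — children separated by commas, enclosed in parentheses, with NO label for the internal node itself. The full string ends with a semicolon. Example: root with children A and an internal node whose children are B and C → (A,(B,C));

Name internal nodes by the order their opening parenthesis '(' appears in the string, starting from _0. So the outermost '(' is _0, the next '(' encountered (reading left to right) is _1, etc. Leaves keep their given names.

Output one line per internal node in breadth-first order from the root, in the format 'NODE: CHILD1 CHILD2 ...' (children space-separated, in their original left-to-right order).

Input: (B,(X,R,(Q,S,G,L),E));
Scanning left-to-right, naming '(' by encounter order:
  pos 0: '(' -> open internal node _0 (depth 1)
  pos 3: '(' -> open internal node _1 (depth 2)
  pos 8: '(' -> open internal node _2 (depth 3)
  pos 16: ')' -> close internal node _2 (now at depth 2)
  pos 19: ')' -> close internal node _1 (now at depth 1)
  pos 20: ')' -> close internal node _0 (now at depth 0)
Total internal nodes: 3
BFS adjacency from root:
  _0: B _1
  _1: X R _2 E
  _2: Q S G L

Answer: _0: B _1
_1: X R _2 E
_2: Q S G L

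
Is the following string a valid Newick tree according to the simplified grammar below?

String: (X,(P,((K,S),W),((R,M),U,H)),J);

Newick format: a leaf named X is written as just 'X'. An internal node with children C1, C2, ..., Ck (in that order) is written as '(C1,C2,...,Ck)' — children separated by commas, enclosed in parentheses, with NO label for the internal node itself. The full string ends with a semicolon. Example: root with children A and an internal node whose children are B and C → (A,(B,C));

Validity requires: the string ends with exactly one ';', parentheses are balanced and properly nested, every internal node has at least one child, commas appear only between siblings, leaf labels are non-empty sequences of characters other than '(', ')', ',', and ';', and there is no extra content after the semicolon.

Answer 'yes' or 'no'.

Answer: yes

Derivation:
Input: (X,(P,((K,S),W),((R,M),U,H)),J);
Paren balance: 6 '(' vs 6 ')' OK
Ends with single ';': True
Full parse: OK
Valid: True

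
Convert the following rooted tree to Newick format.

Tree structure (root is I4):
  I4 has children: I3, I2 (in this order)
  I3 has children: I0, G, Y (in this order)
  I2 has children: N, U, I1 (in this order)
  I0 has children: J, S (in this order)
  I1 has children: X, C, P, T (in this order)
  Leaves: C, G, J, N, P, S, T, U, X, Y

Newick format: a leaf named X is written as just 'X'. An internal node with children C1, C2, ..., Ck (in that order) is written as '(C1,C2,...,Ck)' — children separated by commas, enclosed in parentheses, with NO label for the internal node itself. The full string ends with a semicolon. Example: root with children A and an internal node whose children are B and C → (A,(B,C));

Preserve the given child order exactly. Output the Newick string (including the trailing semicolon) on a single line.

internal I4 with children ['I3', 'I2']
  internal I3 with children ['I0', 'G', 'Y']
    internal I0 with children ['J', 'S']
      leaf 'J' → 'J'
      leaf 'S' → 'S'
    → '(J,S)'
    leaf 'G' → 'G'
    leaf 'Y' → 'Y'
  → '((J,S),G,Y)'
  internal I2 with children ['N', 'U', 'I1']
    leaf 'N' → 'N'
    leaf 'U' → 'U'
    internal I1 with children ['X', 'C', 'P', 'T']
      leaf 'X' → 'X'
      leaf 'C' → 'C'
      leaf 'P' → 'P'
      leaf 'T' → 'T'
    → '(X,C,P,T)'
  → '(N,U,(X,C,P,T))'
→ '(((J,S),G,Y),(N,U,(X,C,P,T)))'
Final: (((J,S),G,Y),(N,U,(X,C,P,T)));

Answer: (((J,S),G,Y),(N,U,(X,C,P,T)));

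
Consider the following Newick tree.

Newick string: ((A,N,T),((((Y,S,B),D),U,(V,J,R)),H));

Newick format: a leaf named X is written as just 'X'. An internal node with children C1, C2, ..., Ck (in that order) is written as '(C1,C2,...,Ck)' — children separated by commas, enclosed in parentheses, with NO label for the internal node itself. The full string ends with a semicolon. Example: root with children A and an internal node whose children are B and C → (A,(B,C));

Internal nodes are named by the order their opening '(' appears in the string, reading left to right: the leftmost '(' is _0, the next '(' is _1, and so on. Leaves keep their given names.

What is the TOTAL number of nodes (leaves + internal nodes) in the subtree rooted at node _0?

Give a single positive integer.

Answer: 19

Derivation:
Newick: ((A,N,T),((((Y,S,B),D),U,(V,J,R)),H));
Locate _0: it is the '(' at position 0 (the 1st '(' reading left to right).
Query: subtree rooted at _0
_0: subtree_size = 1 + 18
  _1: subtree_size = 1 + 3
    A: subtree_size = 1 + 0
    N: subtree_size = 1 + 0
    T: subtree_size = 1 + 0
  _2: subtree_size = 1 + 13
    _3: subtree_size = 1 + 11
      _4: subtree_size = 1 + 5
        _5: subtree_size = 1 + 3
          Y: subtree_size = 1 + 0
          S: subtree_size = 1 + 0
          B: subtree_size = 1 + 0
        D: subtree_size = 1 + 0
      U: subtree_size = 1 + 0
      _6: subtree_size = 1 + 3
        V: subtree_size = 1 + 0
        J: subtree_size = 1 + 0
        R: subtree_size = 1 + 0
    H: subtree_size = 1 + 0
Total subtree size of _0: 19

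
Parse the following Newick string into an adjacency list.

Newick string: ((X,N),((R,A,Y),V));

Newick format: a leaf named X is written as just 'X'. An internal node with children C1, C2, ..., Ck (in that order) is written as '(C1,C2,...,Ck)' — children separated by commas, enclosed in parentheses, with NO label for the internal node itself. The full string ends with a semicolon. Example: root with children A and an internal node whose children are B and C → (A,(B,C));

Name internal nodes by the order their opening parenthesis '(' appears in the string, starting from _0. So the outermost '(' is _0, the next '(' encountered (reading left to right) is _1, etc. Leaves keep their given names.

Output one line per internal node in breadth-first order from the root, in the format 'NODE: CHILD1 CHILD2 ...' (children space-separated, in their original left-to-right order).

Input: ((X,N),((R,A,Y),V));
Scanning left-to-right, naming '(' by encounter order:
  pos 0: '(' -> open internal node _0 (depth 1)
  pos 1: '(' -> open internal node _1 (depth 2)
  pos 5: ')' -> close internal node _1 (now at depth 1)
  pos 7: '(' -> open internal node _2 (depth 2)
  pos 8: '(' -> open internal node _3 (depth 3)
  pos 14: ')' -> close internal node _3 (now at depth 2)
  pos 17: ')' -> close internal node _2 (now at depth 1)
  pos 18: ')' -> close internal node _0 (now at depth 0)
Total internal nodes: 4
BFS adjacency from root:
  _0: _1 _2
  _1: X N
  _2: _3 V
  _3: R A Y

Answer: _0: _1 _2
_1: X N
_2: _3 V
_3: R A Y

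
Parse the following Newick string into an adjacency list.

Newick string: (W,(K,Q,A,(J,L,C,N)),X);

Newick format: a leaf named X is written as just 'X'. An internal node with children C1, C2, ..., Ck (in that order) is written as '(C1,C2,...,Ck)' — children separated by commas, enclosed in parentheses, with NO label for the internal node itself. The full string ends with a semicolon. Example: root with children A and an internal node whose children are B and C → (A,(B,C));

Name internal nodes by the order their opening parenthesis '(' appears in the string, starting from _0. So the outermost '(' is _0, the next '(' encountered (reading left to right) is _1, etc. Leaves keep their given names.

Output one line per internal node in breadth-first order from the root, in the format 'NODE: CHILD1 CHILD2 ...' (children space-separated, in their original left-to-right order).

Input: (W,(K,Q,A,(J,L,C,N)),X);
Scanning left-to-right, naming '(' by encounter order:
  pos 0: '(' -> open internal node _0 (depth 1)
  pos 3: '(' -> open internal node _1 (depth 2)
  pos 10: '(' -> open internal node _2 (depth 3)
  pos 18: ')' -> close internal node _2 (now at depth 2)
  pos 19: ')' -> close internal node _1 (now at depth 1)
  pos 22: ')' -> close internal node _0 (now at depth 0)
Total internal nodes: 3
BFS adjacency from root:
  _0: W _1 X
  _1: K Q A _2
  _2: J L C N

Answer: _0: W _1 X
_1: K Q A _2
_2: J L C N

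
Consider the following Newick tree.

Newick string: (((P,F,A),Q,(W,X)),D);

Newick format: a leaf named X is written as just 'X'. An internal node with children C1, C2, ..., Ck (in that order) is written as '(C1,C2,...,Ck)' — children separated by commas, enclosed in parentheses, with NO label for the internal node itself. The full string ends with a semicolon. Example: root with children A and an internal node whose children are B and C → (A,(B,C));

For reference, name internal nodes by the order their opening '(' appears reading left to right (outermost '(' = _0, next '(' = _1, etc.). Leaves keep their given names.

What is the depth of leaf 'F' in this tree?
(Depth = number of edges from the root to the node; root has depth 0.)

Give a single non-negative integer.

Answer: 3

Derivation:
Newick: (((P,F,A),Q,(W,X)),D);
Naming internals by '(' encounter order: outermost '(' = _0, next = _1, ...
Query node: F
Path from root: _0 -> _1 -> _2 -> F
Depth of F: 3 (number of edges from root)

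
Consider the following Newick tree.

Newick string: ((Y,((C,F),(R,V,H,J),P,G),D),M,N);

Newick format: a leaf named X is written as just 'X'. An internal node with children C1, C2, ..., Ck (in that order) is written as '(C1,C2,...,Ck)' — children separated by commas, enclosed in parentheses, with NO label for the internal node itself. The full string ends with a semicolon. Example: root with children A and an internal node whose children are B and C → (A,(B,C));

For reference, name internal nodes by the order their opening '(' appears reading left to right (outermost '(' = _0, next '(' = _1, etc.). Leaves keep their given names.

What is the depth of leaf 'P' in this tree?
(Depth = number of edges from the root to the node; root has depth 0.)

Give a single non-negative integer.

Answer: 3

Derivation:
Newick: ((Y,((C,F),(R,V,H,J),P,G),D),M,N);
Naming internals by '(' encounter order: outermost '(' = _0, next = _1, ...
Query node: P
Path from root: _0 -> _1 -> _2 -> P
Depth of P: 3 (number of edges from root)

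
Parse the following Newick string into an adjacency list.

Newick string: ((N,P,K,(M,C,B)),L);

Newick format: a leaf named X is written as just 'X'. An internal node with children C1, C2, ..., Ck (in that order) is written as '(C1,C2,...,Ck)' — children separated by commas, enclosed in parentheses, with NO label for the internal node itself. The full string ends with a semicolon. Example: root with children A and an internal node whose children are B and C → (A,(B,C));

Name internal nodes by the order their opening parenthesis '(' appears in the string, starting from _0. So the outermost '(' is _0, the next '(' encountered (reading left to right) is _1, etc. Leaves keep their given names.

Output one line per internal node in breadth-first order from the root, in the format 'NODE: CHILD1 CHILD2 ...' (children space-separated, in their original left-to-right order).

Input: ((N,P,K,(M,C,B)),L);
Scanning left-to-right, naming '(' by encounter order:
  pos 0: '(' -> open internal node _0 (depth 1)
  pos 1: '(' -> open internal node _1 (depth 2)
  pos 8: '(' -> open internal node _2 (depth 3)
  pos 14: ')' -> close internal node _2 (now at depth 2)
  pos 15: ')' -> close internal node _1 (now at depth 1)
  pos 18: ')' -> close internal node _0 (now at depth 0)
Total internal nodes: 3
BFS adjacency from root:
  _0: _1 L
  _1: N P K _2
  _2: M C B

Answer: _0: _1 L
_1: N P K _2
_2: M C B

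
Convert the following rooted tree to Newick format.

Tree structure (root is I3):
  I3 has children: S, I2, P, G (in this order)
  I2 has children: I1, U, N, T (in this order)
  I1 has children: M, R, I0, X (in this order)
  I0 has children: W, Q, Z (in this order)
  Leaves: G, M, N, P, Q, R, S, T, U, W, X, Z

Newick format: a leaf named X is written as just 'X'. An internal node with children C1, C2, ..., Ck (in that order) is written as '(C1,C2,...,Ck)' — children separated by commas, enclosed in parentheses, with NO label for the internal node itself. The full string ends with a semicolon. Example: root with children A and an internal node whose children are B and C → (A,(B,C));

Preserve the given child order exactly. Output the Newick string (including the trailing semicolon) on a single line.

Answer: (S,((M,R,(W,Q,Z),X),U,N,T),P,G);

Derivation:
internal I3 with children ['S', 'I2', 'P', 'G']
  leaf 'S' → 'S'
  internal I2 with children ['I1', 'U', 'N', 'T']
    internal I1 with children ['M', 'R', 'I0', 'X']
      leaf 'M' → 'M'
      leaf 'R' → 'R'
      internal I0 with children ['W', 'Q', 'Z']
        leaf 'W' → 'W'
        leaf 'Q' → 'Q'
        leaf 'Z' → 'Z'
      → '(W,Q,Z)'
      leaf 'X' → 'X'
    → '(M,R,(W,Q,Z),X)'
    leaf 'U' → 'U'
    leaf 'N' → 'N'
    leaf 'T' → 'T'
  → '((M,R,(W,Q,Z),X),U,N,T)'
  leaf 'P' → 'P'
  leaf 'G' → 'G'
→ '(S,((M,R,(W,Q,Z),X),U,N,T),P,G)'
Final: (S,((M,R,(W,Q,Z),X),U,N,T),P,G);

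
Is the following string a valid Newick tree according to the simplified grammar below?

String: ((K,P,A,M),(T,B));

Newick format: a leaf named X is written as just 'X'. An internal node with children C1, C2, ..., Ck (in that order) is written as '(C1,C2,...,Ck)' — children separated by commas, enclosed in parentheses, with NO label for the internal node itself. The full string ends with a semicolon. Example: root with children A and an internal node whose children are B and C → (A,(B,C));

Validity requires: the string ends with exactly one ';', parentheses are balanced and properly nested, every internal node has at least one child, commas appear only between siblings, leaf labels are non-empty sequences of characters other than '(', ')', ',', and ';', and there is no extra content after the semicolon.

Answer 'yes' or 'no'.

Answer: yes

Derivation:
Input: ((K,P,A,M),(T,B));
Paren balance: 3 '(' vs 3 ')' OK
Ends with single ';': True
Full parse: OK
Valid: True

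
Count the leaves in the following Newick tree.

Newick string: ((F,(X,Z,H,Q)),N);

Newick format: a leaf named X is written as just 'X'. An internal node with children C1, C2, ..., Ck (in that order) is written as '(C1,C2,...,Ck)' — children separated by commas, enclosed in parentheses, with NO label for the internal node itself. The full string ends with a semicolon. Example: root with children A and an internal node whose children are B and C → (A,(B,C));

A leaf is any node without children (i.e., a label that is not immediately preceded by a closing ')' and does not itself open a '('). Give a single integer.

Newick: ((F,(X,Z,H,Q)),N);
Scan left-to-right; a leaf is any maximal label run not followed by '(':
  pos 2: leaf 'F' → count = 1
  pos 5: leaf 'X' → count = 2
  pos 7: leaf 'Z' → count = 3
  pos 9: leaf 'H' → count = 4
  pos 11: leaf 'Q' → count = 5
  pos 15: leaf 'N' → count = 6
Total leaves: 6

Answer: 6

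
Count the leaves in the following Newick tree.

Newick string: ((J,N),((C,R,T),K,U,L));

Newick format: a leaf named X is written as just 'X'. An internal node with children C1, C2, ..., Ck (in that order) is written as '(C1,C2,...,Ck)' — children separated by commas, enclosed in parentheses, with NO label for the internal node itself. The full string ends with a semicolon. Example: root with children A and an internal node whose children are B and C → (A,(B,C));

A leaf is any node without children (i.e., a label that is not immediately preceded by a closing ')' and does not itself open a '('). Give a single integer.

Newick: ((J,N),((C,R,T),K,U,L));
Scan left-to-right; a leaf is any maximal label run not followed by '(':
  pos 2: leaf 'J' → count = 1
  pos 4: leaf 'N' → count = 2
  pos 9: leaf 'C' → count = 3
  pos 11: leaf 'R' → count = 4
  pos 13: leaf 'T' → count = 5
  pos 16: leaf 'K' → count = 6
  pos 18: leaf 'U' → count = 7
  pos 20: leaf 'L' → count = 8
Total leaves: 8

Answer: 8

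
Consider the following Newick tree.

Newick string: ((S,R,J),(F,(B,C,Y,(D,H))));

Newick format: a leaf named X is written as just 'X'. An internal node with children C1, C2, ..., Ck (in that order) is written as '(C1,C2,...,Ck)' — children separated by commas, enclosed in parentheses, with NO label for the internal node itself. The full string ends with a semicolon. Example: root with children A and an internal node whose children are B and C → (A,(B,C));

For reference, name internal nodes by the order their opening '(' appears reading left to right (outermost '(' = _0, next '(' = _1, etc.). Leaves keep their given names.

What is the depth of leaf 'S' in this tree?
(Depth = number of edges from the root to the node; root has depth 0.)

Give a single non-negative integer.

Answer: 2

Derivation:
Newick: ((S,R,J),(F,(B,C,Y,(D,H))));
Naming internals by '(' encounter order: outermost '(' = _0, next = _1, ...
Query node: S
Path from root: _0 -> _1 -> S
Depth of S: 2 (number of edges from root)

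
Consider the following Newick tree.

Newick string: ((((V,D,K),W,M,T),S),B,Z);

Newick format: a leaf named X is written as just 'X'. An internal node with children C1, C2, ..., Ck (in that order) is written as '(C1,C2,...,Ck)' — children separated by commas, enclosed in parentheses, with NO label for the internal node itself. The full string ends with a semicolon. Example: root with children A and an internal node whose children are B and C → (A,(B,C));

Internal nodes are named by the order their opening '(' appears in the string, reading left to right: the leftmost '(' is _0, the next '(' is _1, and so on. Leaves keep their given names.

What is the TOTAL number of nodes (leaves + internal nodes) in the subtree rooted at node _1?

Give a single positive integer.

Answer: 10

Derivation:
Newick: ((((V,D,K),W,M,T),S),B,Z);
Locate _1: it is the '(' at position 1 (the 2nd '(' reading left to right).
Query: subtree rooted at _1
_1: subtree_size = 1 + 9
  _2: subtree_size = 1 + 7
    _3: subtree_size = 1 + 3
      V: subtree_size = 1 + 0
      D: subtree_size = 1 + 0
      K: subtree_size = 1 + 0
    W: subtree_size = 1 + 0
    M: subtree_size = 1 + 0
    T: subtree_size = 1 + 0
  S: subtree_size = 1 + 0
Total subtree size of _1: 10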